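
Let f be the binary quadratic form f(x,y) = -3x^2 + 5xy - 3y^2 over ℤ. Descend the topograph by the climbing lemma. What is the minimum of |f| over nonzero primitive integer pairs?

translate: b→1 (≡-5 mod 6), so (3,-5,3)→(3,1,1)
flip: (3,1,1)→(1,-1,3)
translate: b→1 (≡-1 mod 2), so (1,-1,3)→(1,1,3)
reduced (well bottom): (1,1,3) with a≤c, −a<b≤a
well minimum |f| = |-1| = 1 (negative-definite)

1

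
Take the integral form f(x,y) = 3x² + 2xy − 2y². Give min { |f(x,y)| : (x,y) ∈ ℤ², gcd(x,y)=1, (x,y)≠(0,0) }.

river: ρ → (-2,2,3)
river: ρ → (3,4,-1)
river: ρ → (-1,4,3)
river: ρ → (3,2,-2)
closes: descent 0, river 4
min |a| on river = 1

1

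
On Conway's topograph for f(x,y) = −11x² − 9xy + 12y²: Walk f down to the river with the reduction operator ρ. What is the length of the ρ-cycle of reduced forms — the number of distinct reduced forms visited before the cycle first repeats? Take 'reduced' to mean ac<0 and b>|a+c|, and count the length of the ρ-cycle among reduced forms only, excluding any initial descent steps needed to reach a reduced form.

D = 609, ⌊√D⌋ = 24
descent: ρ → (12,9,-11)  [lands on river]
river: ρ → (-11,13,10)
river: ρ → (10,7,-14)
river: ρ → (-14,21,3)
river: ρ → (3,21,-14)
river: ρ → (-14,7,10)
river: ρ → (10,13,-11)
river: ρ → (-11,9,12)
river: ρ → (12,15,-8)
river: ρ → (-8,17,10)
river: ρ → (10,23,-2)
river: ρ → (-2,21,21)
river: ρ → (21,21,-2)
river: ρ → (-2,23,10)
river: ρ → (10,17,-8)
river: ρ → (-8,15,12)
ρ-cycle length = 16 (tail of 1 descent step not counted)

16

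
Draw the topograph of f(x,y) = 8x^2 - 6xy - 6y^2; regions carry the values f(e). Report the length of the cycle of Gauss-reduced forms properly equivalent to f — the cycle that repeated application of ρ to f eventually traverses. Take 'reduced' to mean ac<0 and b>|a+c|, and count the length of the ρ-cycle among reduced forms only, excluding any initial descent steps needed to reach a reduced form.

D = 228, ⌊√D⌋ = 15
descent: ρ → (-6,6,8)  [lands on river]
river: ρ → (8,10,-4)
river: ρ → (-4,14,2)
river: ρ → (2,14,-4)
river: ρ → (-4,10,8)
river: ρ → (8,6,-6)
ρ-cycle length = 6 (tail of 1 descent step not counted)

6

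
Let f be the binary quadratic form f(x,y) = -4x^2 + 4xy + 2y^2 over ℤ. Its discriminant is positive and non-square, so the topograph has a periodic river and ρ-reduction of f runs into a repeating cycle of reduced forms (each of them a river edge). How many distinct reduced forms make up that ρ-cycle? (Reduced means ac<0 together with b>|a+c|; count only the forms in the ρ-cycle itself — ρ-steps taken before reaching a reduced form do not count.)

D = 48, ⌊√D⌋ = 6
river: ρ → (2,4,-4)
river: ρ → (-4,4,2)
ρ-cycle length = 2 (tail of 0 descent steps not counted)

2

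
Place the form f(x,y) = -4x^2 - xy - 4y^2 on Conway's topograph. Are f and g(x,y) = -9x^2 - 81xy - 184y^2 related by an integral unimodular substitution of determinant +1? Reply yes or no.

D₁ = -63, D₂ = -63
f is negative-definite; reduce −f:
−f: reduced (well bottom): (4,1,4) with a≤c, −a<b≤a
flip sign back: reduced form of f is (-4,-1,-4)
g is negative-definite; reduce −g:
−g: translate: b→9 (≡81 mod 18), so (9,81,184)→(9,9,4)
−g: flip: (9,9,4)→(4,-9,9)
−g: translate: b→-1 (≡-9 mod 8), so (4,-9,9)→(4,-1,4)
−g: flip: (4,-1,4)→(4,1,4)
−g: reduced (well bottom): (4,1,4) with a≤c, −a<b≤a
flip sign back: reduced form of g is (-4,-1,-4)
reduced forms (-4, -1, -4) vs (-4, -1, -4) ⇒ equivalent

yes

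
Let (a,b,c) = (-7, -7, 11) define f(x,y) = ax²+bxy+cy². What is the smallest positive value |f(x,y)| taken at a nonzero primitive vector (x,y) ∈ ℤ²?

descent: ρ → (11,7,-7)  [lands on river]
river: ρ → (-7,7,11)
river: ρ → (11,15,-3)
river: ρ → (-3,15,11)
closes: descent 1, river 4
min |a| on river = 3

3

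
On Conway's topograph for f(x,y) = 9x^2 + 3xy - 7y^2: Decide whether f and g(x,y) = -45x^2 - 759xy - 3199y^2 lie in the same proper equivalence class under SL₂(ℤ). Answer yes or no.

D₁ = 261, D₂ = 261
river cycle of f (length 8): (-7, 11, 5), (5, 9, -9), (-9, 9, 5), (5, 11, -7), (-7, 3, 9), (9, 15, -1), (-1, 15, 9), (9, 3, -7)
river cycle of g (length 8): (-7, 11, 5), (5, 9, -9), (-9, 9, 5), (5, 11, -7), (-7, 3, 9), (9, 15, -1), (-1, 15, 9), (9, 3, -7)
cycles coincide ⇒ equivalent

yes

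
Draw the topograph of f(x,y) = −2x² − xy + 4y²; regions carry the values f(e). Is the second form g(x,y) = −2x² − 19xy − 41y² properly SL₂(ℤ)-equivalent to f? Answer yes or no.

D₁ = 33, D₂ = 33
river cycle of f (length 4): (-2, 3, 3), (3, 3, -2), (-2, 5, 1), (1, 5, -2)
river cycle of g (length 4): (-2, 5, 1), (1, 5, -2), (-2, 3, 3), (3, 3, -2)
cycles coincide ⇒ equivalent

yes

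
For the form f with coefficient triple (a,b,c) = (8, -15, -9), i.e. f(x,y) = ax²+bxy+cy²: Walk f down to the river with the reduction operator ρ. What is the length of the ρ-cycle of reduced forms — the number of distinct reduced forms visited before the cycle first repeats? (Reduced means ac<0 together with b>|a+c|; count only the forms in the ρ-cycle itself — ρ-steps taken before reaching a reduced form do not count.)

D = 513, ⌊√D⌋ = 22
descent: ρ → (-9,15,8)  [lands on river]
river: ρ → (8,17,-7)
river: ρ → (-7,11,14)
river: ρ → (14,17,-4)
river: ρ → (-4,15,18)
river: ρ → (18,21,-1)
river: ρ → (-1,21,18)
river: ρ → (18,15,-4)
river: ρ → (-4,17,14)
river: ρ → (14,11,-7)
river: ρ → (-7,17,8)
river: ρ → (8,15,-9)
river: ρ → (-9,21,2)
river: ρ → (2,19,-19)
river: ρ → (-19,19,2)
river: ρ → (2,21,-9)
ρ-cycle length = 16 (tail of 1 descent step not counted)

16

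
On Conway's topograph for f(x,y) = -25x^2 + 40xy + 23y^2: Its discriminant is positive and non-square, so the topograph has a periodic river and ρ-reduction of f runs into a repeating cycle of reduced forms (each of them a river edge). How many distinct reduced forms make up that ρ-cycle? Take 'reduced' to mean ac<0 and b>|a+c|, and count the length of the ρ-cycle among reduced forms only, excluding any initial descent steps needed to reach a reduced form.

D = 3900, ⌊√D⌋ = 62
river: ρ → (23,52,-13)
river: ρ → (-13,52,23)
river: ρ → (23,40,-25)
river: ρ → (-25,60,3)
river: ρ → (3,60,-25)
river: ρ → (-25,40,23)
ρ-cycle length = 6 (tail of 0 descent steps not counted)

6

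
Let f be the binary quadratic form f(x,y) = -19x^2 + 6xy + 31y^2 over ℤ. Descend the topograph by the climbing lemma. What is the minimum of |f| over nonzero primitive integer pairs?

descent: ρ → (31,-6,-19)
descent: ρ → (-19,44,6)  [lands on river]
river: ρ → (6,40,-33)
river: ρ → (-33,26,13)
river: ρ → (13,26,-33)
river: ρ → (-33,40,6)
river: ρ → (6,44,-19)
river: ρ → (-19,32,18)
river: ρ → (18,40,-11)
river: ρ → (-11,48,2)
river: ρ → (2,48,-11)
river: ρ → (-11,40,18)
river: ρ → (18,32,-19)
closes: descent 2, river 12
min |a| on river = 2

2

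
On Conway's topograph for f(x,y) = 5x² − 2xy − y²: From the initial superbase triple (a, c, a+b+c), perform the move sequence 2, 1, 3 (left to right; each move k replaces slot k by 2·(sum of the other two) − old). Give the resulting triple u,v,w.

start (5,-1,2) = (f(1,0),f(0,1),f(1,1))
replace slot 2: 2·(5+2) − (-1) = 15 → (5,15,2)
replace slot 1: 2·(15+2) − 5 = 29 → (29,15,2)
replace slot 3: 2·(29+15) − 2 = 86 → (29,15,86)

29,15,86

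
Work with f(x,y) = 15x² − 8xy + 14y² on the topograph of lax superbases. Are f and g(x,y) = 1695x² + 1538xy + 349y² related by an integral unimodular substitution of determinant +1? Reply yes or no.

D₁ = -776, D₂ = -776
f: flip: (15,-8,14)→(14,8,15)
f: reduced (well bottom): (14,8,15) with a≤c, −a<b≤a
g: flip: (1695,1538,349)→(349,-1538,1695)
g: translate: b→-142 (≡-1538 mod 698), so (349,-1538,1695)→(349,-142,15)
g: flip: (349,-142,15)→(15,142,349)
g: translate: b→-8 (≡142 mod 30), so (15,142,349)→(15,-8,14)
g: flip: (15,-8,14)→(14,8,15)
g: reduced (well bottom): (14,8,15) with a≤c, −a<b≤a
reduced forms (14, 8, 15) vs (14, 8, 15) ⇒ equivalent

yes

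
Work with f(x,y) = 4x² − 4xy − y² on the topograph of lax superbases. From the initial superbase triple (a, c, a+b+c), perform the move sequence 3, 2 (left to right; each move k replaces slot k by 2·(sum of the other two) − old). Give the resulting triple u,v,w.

start (4,-1,-1) = (f(1,0),f(0,1),f(1,1))
replace slot 3: 2·(4+(-1)) − (-1) = 7 → (4,-1,7)
replace slot 2: 2·(4+7) − (-1) = 23 → (4,23,7)

4,23,7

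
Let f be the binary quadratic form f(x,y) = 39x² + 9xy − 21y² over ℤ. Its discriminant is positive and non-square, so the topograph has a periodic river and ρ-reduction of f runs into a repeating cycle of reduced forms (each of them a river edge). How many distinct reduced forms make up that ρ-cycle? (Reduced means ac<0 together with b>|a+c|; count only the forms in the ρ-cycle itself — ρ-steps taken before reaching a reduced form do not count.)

D = 3357, ⌊√D⌋ = 57
descent: ρ → (-21,33,27)  [lands on river]
river: ρ → (27,21,-27)
river: ρ → (-27,33,21)
river: ρ → (21,51,-9)
river: ρ → (-9,57,3)
river: ρ → (3,57,-9)
river: ρ → (-9,51,21)
river: ρ → (21,33,-27)
river: ρ → (-27,21,27)
river: ρ → (27,33,-21)
river: ρ → (-21,51,9)
river: ρ → (9,57,-3)
river: ρ → (-3,57,9)
river: ρ → (9,51,-21)
ρ-cycle length = 14 (tail of 1 descent step not counted)

14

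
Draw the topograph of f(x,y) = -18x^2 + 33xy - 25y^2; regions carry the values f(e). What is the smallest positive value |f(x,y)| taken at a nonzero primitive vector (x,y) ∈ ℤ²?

translate: b→3 (≡-33 mod 36), so (18,-33,25)→(18,3,10)
flip: (18,3,10)→(10,-3,18)
reduced (well bottom): (10,-3,18) with a≤c, −a<b≤a
well minimum |f| = |-10| = 10 (negative-definite)

10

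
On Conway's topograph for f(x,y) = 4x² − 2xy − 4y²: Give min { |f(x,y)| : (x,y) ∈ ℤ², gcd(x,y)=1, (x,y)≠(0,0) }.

descent: ρ → (-4,2,4)  [lands on river]
river: ρ → (4,6,-2)
river: ρ → (-2,6,4)
river: ρ → (4,2,-4)
river: ρ → (-4,6,2)
river: ρ → (2,6,-4)
closes: descent 1, river 6
min |a| on river = 2

2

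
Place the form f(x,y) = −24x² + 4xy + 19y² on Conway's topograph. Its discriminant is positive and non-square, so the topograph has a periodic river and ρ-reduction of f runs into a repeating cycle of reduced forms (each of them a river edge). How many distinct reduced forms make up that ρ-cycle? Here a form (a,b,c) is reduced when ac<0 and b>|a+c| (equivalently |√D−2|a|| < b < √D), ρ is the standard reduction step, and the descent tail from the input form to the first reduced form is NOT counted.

D = 1840, ⌊√D⌋ = 42
descent: ρ → (19,34,-9)  [lands on river]
river: ρ → (-9,38,11)
river: ρ → (11,28,-24)
river: ρ → (-24,20,15)
river: ρ → (15,40,-4)
river: ρ → (-4,40,15)
river: ρ → (15,20,-24)
river: ρ → (-24,28,11)
river: ρ → (11,38,-9)
river: ρ → (-9,34,19)
river: ρ → (19,42,-1)
river: ρ → (-1,42,19)
ρ-cycle length = 12 (tail of 1 descent step not counted)

12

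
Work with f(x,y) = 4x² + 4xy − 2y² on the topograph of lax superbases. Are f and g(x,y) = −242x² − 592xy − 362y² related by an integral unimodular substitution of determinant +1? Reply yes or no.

D₁ = 48, D₂ = 48
river cycle of f (length 2): (-2, 4, 4), (4, 4, -2)
river cycle of g (length 2): (-2, 4, 4), (4, 4, -2)
cycles coincide ⇒ equivalent

yes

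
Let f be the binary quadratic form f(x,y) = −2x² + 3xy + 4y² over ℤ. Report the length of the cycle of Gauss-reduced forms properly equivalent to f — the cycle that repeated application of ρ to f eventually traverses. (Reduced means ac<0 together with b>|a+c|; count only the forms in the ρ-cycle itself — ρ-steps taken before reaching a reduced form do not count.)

D = 41, ⌊√D⌋ = 6
river: ρ → (4,5,-1)
river: ρ → (-1,5,4)
river: ρ → (4,3,-2)
river: ρ → (-2,5,2)
river: ρ → (2,3,-4)
river: ρ → (-4,5,1)
river: ρ → (1,5,-4)
river: ρ → (-4,3,2)
river: ρ → (2,5,-2)
river: ρ → (-2,3,4)
ρ-cycle length = 10 (tail of 0 descent steps not counted)

10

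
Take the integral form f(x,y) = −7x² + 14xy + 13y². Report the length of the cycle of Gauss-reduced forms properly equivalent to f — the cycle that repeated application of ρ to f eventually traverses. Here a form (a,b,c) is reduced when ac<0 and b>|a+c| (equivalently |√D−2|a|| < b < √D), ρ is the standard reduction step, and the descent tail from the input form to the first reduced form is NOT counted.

D = 560, ⌊√D⌋ = 23
river: ρ → (13,12,-8)
river: ρ → (-8,20,5)
river: ρ → (5,20,-8)
river: ρ → (-8,12,13)
river: ρ → (13,14,-7)
river: ρ → (-7,14,13)
ρ-cycle length = 6 (tail of 0 descent steps not counted)

6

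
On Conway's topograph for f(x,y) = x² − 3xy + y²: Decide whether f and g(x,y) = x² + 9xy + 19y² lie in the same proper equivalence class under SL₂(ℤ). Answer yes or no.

D₁ = 5, D₂ = 5
river cycle of f (length 2): (1, 1, -1), (-1, 1, 1)
river cycle of g (length 2): (1, 1, -1), (-1, 1, 1)
cycles coincide ⇒ equivalent

yes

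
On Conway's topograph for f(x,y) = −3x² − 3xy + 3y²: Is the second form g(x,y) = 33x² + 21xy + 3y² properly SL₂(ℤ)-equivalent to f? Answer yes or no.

D₁ = 45, D₂ = 45
river cycle of f (length 2): (3, 3, -3), (-3, 3, 3)
river cycle of g (length 2): (3, 3, -3), (-3, 3, 3)
cycles coincide ⇒ equivalent

yes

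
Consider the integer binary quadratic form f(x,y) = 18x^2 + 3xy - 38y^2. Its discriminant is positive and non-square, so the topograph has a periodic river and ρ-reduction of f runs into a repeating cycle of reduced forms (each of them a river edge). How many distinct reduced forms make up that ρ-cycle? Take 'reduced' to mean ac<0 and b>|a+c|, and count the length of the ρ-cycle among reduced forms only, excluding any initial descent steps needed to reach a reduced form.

D = 2745, ⌊√D⌋ = 52
descent: ρ → (-38,-3,18)
descent: ρ → (18,39,-17)  [lands on river]
river: ρ → (-17,29,28)
river: ρ → (28,27,-18)
river: ρ → (-18,45,10)
river: ρ → (10,35,-38)
river: ρ → (-38,41,7)
river: ρ → (7,43,-32)
river: ρ → (-32,21,18)
river: ρ → (18,51,-2)
river: ρ → (-2,49,43)
river: ρ → (43,37,-8)
river: ρ → (-8,43,28)
river: ρ → (28,13,-23)
river: ρ → (-23,33,18)
ρ-cycle length = 14 (tail of 2 descent steps not counted)

14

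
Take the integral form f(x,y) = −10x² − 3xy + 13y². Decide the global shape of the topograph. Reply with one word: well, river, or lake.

D = b²−4ac = (-3)² − 4·(-10)·13 = 529
D = 23² is a perfect square ⇒ form factors over ℤ ⇒ lakes

lake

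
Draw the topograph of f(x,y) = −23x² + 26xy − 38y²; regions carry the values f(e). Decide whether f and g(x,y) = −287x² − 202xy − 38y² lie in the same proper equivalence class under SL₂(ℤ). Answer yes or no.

D₁ = -2820, D₂ = -2820
f is negative-definite; reduce −f:
−f: translate: b→20 (≡-26 mod 46), so (23,-26,38)→(23,20,35)
−f: reduced (well bottom): (23,20,35) with a≤c, −a<b≤a
flip sign back: reduced form of f is (-23,-20,-35)
g is negative-definite; reduce −g:
−g: flip: (287,202,38)→(38,-202,287)
−g: translate: b→26 (≡-202 mod 76), so (38,-202,287)→(38,26,23)
−g: flip: (38,26,23)→(23,-26,38)
−g: translate: b→20 (≡-26 mod 46), so (23,-26,38)→(23,20,35)
−g: reduced (well bottom): (23,20,35) with a≤c, −a<b≤a
flip sign back: reduced form of g is (-23,-20,-35)
reduced forms (-23, -20, -35) vs (-23, -20, -35) ⇒ equivalent

yes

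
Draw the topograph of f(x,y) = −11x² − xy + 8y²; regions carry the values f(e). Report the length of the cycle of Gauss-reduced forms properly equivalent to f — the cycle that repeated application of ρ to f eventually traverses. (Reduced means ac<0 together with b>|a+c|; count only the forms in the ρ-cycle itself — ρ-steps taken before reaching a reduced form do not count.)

D = 353, ⌊√D⌋ = 18
descent: ρ → (8,17,-2)  [lands on river]
river: ρ → (-2,15,16)
river: ρ → (16,17,-1)
river: ρ → (-1,17,16)
river: ρ → (16,15,-2)
river: ρ → (-2,17,8)
river: ρ → (8,15,-4)
river: ρ → (-4,17,4)
river: ρ → (4,15,-8)
river: ρ → (-8,17,2)
river: ρ → (2,15,-16)
river: ρ → (-16,17,1)
river: ρ → (1,17,-16)
river: ρ → (-16,15,2)
river: ρ → (2,17,-8)
river: ρ → (-8,15,4)
river: ρ → (4,17,-4)
river: ρ → (-4,15,8)
ρ-cycle length = 18 (tail of 1 descent step not counted)

18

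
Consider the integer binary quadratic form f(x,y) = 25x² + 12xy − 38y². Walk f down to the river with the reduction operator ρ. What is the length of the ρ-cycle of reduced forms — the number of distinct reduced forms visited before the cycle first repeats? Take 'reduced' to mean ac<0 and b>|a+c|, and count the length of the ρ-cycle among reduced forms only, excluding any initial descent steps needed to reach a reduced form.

D = 3944, ⌊√D⌋ = 62
descent: ρ → (-38,-12,25)
descent: ρ → (25,62,-1)  [lands on river]
river: ρ → (-1,62,25)
river: ρ → (25,38,-25)
river: ρ → (-25,62,1)
river: ρ → (1,62,-25)
river: ρ → (-25,38,25)
ρ-cycle length = 6 (tail of 2 descent steps not counted)

6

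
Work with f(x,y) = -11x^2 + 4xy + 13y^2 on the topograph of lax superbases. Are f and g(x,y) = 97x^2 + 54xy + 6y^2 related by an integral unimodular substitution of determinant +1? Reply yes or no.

D₁ = 588, D₂ = 588
river cycle of f (length 6): (13, 22, -2), (-2, 22, 13), (13, 4, -11), (-11, 18, 6), (6, 18, -11), (-11, 4, 13)
river cycle of g (length 6): (6, 18, -11), (-11, 4, 13), (13, 22, -2), (-2, 22, 13), (13, 4, -11), (-11, 18, 6)
cycles coincide ⇒ equivalent

yes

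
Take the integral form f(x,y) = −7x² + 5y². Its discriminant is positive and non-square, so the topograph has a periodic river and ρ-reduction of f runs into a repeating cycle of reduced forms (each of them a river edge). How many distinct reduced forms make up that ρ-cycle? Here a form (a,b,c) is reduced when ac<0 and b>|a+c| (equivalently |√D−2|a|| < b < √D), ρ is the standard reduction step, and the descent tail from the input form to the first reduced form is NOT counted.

D = 140, ⌊√D⌋ = 11
descent: ρ → (5,10,-2)  [lands on river]
river: ρ → (-2,10,5)
ρ-cycle length = 2 (tail of 1 descent step not counted)

2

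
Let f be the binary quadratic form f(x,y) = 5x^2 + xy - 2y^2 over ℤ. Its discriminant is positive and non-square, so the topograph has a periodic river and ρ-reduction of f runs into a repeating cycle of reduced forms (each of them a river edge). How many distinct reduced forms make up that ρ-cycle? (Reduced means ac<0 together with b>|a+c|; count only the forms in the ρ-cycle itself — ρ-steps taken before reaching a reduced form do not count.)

D = 41, ⌊√D⌋ = 6
descent: ρ → (-2,3,4)  [lands on river]
river: ρ → (4,5,-1)
river: ρ → (-1,5,4)
river: ρ → (4,3,-2)
river: ρ → (-2,5,2)
river: ρ → (2,3,-4)
river: ρ → (-4,5,1)
river: ρ → (1,5,-4)
river: ρ → (-4,3,2)
river: ρ → (2,5,-2)
ρ-cycle length = 10 (tail of 1 descent step not counted)

10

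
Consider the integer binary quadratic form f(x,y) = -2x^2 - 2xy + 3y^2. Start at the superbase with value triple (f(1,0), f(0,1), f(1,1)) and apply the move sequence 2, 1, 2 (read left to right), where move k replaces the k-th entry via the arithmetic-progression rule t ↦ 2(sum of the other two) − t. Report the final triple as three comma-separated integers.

start (-2,3,-1) = (f(1,0),f(0,1),f(1,1))
replace slot 2: 2·((-2)+(-1)) − 3 = -9 → (-2,-9,-1)
replace slot 1: 2·((-9)+(-1)) − (-2) = -18 → (-18,-9,-1)
replace slot 2: 2·((-18)+(-1)) − (-9) = -29 → (-18,-29,-1)

-18,-29,-1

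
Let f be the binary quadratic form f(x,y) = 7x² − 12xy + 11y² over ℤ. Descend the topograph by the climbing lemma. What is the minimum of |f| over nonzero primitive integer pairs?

translate: b→2 (≡-12 mod 14), so (7,-12,11)→(7,2,6)
flip: (7,2,6)→(6,-2,7)
reduced (well bottom): (6,-2,7) with a≤c, −a<b≤a
well minimum = a = 6

6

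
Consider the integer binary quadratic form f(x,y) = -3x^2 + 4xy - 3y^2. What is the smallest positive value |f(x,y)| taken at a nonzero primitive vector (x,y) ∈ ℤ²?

translate: b→2 (≡-4 mod 6), so (3,-4,3)→(3,2,2)
flip: (3,2,2)→(2,-2,3)
translate: b→2 (≡-2 mod 4), so (2,-2,3)→(2,2,3)
reduced (well bottom): (2,2,3) with a≤c, −a<b≤a
well minimum |f| = |-2| = 2 (negative-definite)

2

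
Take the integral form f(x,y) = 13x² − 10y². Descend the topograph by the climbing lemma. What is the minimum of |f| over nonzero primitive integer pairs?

descent: ρ → (-10,20,3)  [lands on river]
river: ρ → (3,22,-3)
river: ρ → (-3,20,10)
river: ρ → (10,20,-3)
river: ρ → (-3,22,3)
river: ρ → (3,20,-10)
closes: descent 1, river 6
min |a| on river = 3

3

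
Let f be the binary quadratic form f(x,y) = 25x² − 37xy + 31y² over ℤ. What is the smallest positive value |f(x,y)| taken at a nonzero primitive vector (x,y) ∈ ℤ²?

translate: b→13 (≡-37 mod 50), so (25,-37,31)→(25,13,19)
flip: (25,13,19)→(19,-13,25)
reduced (well bottom): (19,-13,25) with a≤c, −a<b≤a
well minimum = a = 19

19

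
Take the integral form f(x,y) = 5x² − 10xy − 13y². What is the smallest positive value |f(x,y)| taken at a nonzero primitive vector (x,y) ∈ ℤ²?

descent: ρ → (-13,10,5)  [lands on river]
river: ρ → (5,10,-13)
river: ρ → (-13,16,2)
river: ρ → (2,16,-13)
closes: descent 1, river 4
min |a| on river = 2

2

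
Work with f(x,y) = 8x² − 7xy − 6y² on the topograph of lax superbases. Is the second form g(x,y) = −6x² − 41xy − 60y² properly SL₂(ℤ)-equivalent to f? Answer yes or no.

D₁ = 241, D₂ = 241
river cycle of f (length 38): (-6, 7, 8), (8, 9, -5), (-5, 11, 6), (6, 13, -3), (-3, 11, 10), (10, 9, -4), (-4, 15, 1), (1, 15, -4), (-4, 9, 10), (10, 11, -3), … (28 more)
river cycle of g (length 38): (-6, 7, 8), (8, 9, -5), (-5, 11, 6), (6, 13, -3), (-3, 11, 10), (10, 9, -4), (-4, 15, 1), (1, 15, -4), (-4, 9, 10), (10, 11, -3), … (28 more)
cycles coincide ⇒ equivalent

yes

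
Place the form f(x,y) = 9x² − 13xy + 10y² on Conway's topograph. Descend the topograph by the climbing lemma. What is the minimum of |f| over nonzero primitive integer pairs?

translate: b→5 (≡-13 mod 18), so (9,-13,10)→(9,5,6)
flip: (9,5,6)→(6,-5,9)
reduced (well bottom): (6,-5,9) with a≤c, −a<b≤a
well minimum = a = 6

6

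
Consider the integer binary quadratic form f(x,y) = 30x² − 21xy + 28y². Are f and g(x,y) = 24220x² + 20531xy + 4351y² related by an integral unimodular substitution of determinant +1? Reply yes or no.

D₁ = -2919, D₂ = -2919
f: flip: (30,-21,28)→(28,21,30)
f: reduced (well bottom): (28,21,30) with a≤c, −a<b≤a
g: flip: (24220,20531,4351)→(4351,-20531,24220)
g: translate: b→-3127 (≡-20531 mod 8702), so (4351,-20531,24220)→(4351,-3127,562)
g: flip: (4351,-3127,562)→(562,3127,4351)
g: translate: b→-245 (≡3127 mod 1124), so (562,3127,4351)→(562,-245,28)
g: flip: (562,-245,28)→(28,245,562)
g: translate: b→21 (≡245 mod 56), so (28,245,562)→(28,21,30)
g: reduced (well bottom): (28,21,30) with a≤c, −a<b≤a
reduced forms (28, 21, 30) vs (28, 21, 30) ⇒ equivalent

yes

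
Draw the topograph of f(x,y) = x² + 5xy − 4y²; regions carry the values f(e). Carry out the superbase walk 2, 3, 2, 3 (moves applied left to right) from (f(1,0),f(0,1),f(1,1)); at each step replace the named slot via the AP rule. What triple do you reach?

start (1,-4,2) = (f(1,0),f(0,1),f(1,1))
replace slot 2: 2·(1+2) − (-4) = 10 → (1,10,2)
replace slot 3: 2·(1+10) − 2 = 20 → (1,10,20)
replace slot 2: 2·(1+20) − 10 = 32 → (1,32,20)
replace slot 3: 2·(1+32) − 20 = 46 → (1,32,46)

1,32,46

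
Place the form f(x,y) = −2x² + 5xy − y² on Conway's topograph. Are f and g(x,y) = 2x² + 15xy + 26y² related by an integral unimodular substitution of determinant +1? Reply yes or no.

D₁ = 17, D₂ = 17
river cycle of f (length 6): (-1, 3, 2), (2, 1, -2), (-2, 3, 1), (1, 3, -2), (-2, 1, 2), (2, 3, -1)
river cycle of g (length 6): (2, 3, -1), (-1, 3, 2), (2, 1, -2), (-2, 3, 1), (1, 3, -2), (-2, 1, 2)
cycles coincide ⇒ equivalent

yes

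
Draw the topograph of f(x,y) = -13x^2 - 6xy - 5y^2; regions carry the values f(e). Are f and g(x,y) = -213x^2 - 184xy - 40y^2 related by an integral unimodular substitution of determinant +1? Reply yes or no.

D₁ = -224, D₂ = -224
f is negative-definite; reduce −f:
−f: flip: (13,6,5)→(5,-6,13)
−f: translate: b→4 (≡-6 mod 10), so (5,-6,13)→(5,4,12)
−f: reduced (well bottom): (5,4,12) with a≤c, −a<b≤a
flip sign back: reduced form of f is (-5,-4,-12)
g is negative-definite; reduce −g:
−g: flip: (213,184,40)→(40,-184,213)
−g: translate: b→-24 (≡-184 mod 80), so (40,-184,213)→(40,-24,5)
−g: flip: (40,-24,5)→(5,24,40)
−g: translate: b→4 (≡24 mod 10), so (5,24,40)→(5,4,12)
−g: reduced (well bottom): (5,4,12) with a≤c, −a<b≤a
flip sign back: reduced form of g is (-5,-4,-12)
reduced forms (-5, -4, -12) vs (-5, -4, -12) ⇒ equivalent

yes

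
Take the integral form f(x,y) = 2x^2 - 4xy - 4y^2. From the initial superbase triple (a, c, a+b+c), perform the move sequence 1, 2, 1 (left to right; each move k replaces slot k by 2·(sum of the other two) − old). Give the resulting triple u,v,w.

start (2,-4,-6) = (f(1,0),f(0,1),f(1,1))
replace slot 1: 2·((-4)+(-6)) − 2 = -22 → (-22,-4,-6)
replace slot 2: 2·((-22)+(-6)) − (-4) = -52 → (-22,-52,-6)
replace slot 1: 2·((-52)+(-6)) − (-22) = -94 → (-94,-52,-6)

-94,-52,-6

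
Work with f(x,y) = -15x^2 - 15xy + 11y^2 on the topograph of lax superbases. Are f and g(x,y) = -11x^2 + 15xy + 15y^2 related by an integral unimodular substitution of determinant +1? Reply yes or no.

D₁ = 885, D₂ = 885
river cycle of f (length 4): (11, 15, -15), (-15, 15, 11), (11, 29, -1), (-1, 29, 11)
river cycle of g (length 4): (15, 15, -11), (-11, 29, 1), (1, 29, -11), (-11, 15, 15)
cycles differ ⇒ inequivalent

no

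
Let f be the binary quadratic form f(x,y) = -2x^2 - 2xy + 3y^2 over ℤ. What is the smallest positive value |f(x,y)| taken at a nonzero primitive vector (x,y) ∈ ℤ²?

descent: ρ → (3,2,-2)  [lands on river]
river: ρ → (-2,2,3)
river: ρ → (3,4,-1)
river: ρ → (-1,4,3)
closes: descent 1, river 4
min |a| on river = 1

1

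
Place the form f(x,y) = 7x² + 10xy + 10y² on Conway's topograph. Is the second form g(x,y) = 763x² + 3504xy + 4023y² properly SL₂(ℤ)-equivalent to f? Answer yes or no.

D₁ = -180, D₂ = -180
f: translate: b→-4 (≡10 mod 14), so (7,10,10)→(7,-4,7)
f: flip: (7,-4,7)→(7,4,7)
f: reduced (well bottom): (7,4,7) with a≤c, −a<b≤a
g: translate: b→452 (≡3504 mod 1526), so (763,3504,4023)→(763,452,67)
g: flip: (763,452,67)→(67,-452,763)
g: translate: b→-50 (≡-452 mod 134), so (67,-452,763)→(67,-50,10)
g: flip: (67,-50,10)→(10,50,67)
g: translate: b→10 (≡50 mod 20), so (10,50,67)→(10,10,7)
g: flip: (10,10,7)→(7,-10,10)
g: translate: b→4 (≡-10 mod 14), so (7,-10,10)→(7,4,7)
g: reduced (well bottom): (7,4,7) with a≤c, −a<b≤a
reduced forms (7, 4, 7) vs (7, 4, 7) ⇒ equivalent

yes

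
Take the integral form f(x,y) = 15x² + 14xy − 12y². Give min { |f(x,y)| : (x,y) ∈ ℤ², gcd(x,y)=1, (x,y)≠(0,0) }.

river: ρ → (-12,10,17)
river: ρ → (17,24,-5)
river: ρ → (-5,26,12)
river: ρ → (12,22,-9)
river: ρ → (-9,14,20)
river: ρ → (20,26,-3)
river: ρ → (-3,28,11)
river: ρ → (11,16,-15)
river: ρ → (-15,14,12)
river: ρ → (12,10,-17)
river: ρ → (-17,24,5)
river: ρ → (5,26,-12)
river: ρ → (-12,22,9)
river: ρ → (9,14,-20)
river: ρ → (-20,26,3)
river: ρ → (3,28,-11)
river: ρ → (-11,16,15)
river: ρ → (15,14,-12)
closes: descent 0, river 18
min |a| on river = 3

3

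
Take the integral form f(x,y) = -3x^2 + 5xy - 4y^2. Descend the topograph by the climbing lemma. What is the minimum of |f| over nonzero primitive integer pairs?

translate: b→1 (≡-5 mod 6), so (3,-5,4)→(3,1,2)
flip: (3,1,2)→(2,-1,3)
reduced (well bottom): (2,-1,3) with a≤c, −a<b≤a
well minimum |f| = |-2| = 2 (negative-definite)

2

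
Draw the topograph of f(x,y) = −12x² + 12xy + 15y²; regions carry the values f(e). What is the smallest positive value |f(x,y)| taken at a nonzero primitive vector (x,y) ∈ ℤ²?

river: ρ → (15,18,-9)
river: ρ → (-9,18,15)
river: ρ → (15,12,-12)
river: ρ → (-12,12,15)
closes: descent 0, river 4
min |a| on river = 9

9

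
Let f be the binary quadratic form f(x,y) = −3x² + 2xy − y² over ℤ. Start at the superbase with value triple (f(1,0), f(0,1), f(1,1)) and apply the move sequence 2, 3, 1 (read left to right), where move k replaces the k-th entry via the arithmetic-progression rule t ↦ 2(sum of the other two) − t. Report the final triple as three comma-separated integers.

start (-3,-1,-2) = (f(1,0),f(0,1),f(1,1))
replace slot 2: 2·((-3)+(-2)) − (-1) = -9 → (-3,-9,-2)
replace slot 3: 2·((-3)+(-9)) − (-2) = -22 → (-3,-9,-22)
replace slot 1: 2·((-9)+(-22)) − (-3) = -59 → (-59,-9,-22)

-59,-9,-22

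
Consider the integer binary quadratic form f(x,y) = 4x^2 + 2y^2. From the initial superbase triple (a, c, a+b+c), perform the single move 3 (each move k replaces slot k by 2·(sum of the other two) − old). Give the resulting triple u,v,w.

start (4,2,6) = (f(1,0),f(0,1),f(1,1))
replace slot 3: 2·(4+2) − 6 = 6 → (4,2,6)

4,2,6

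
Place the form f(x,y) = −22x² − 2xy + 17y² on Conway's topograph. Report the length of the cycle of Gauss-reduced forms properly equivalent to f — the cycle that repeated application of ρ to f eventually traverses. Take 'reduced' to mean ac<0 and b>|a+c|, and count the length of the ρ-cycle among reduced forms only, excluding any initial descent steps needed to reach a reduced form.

D = 1500, ⌊√D⌋ = 38
descent: ρ → (17,36,-3)  [lands on river]
river: ρ → (-3,36,17)
river: ρ → (17,32,-7)
river: ρ → (-7,38,2)
river: ρ → (2,38,-7)
river: ρ → (-7,32,17)
ρ-cycle length = 6 (tail of 1 descent step not counted)

6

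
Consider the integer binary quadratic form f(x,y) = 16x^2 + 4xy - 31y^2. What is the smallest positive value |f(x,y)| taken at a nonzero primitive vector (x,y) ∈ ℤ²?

descent: ρ → (-31,-4,16)
descent: ρ → (16,36,-11)  [lands on river]
river: ρ → (-11,30,25)
river: ρ → (25,20,-16)
river: ρ → (-16,44,1)
river: ρ → (1,44,-16)
river: ρ → (-16,20,25)
river: ρ → (25,30,-11)
river: ρ → (-11,36,16)
river: ρ → (16,28,-19)
river: ρ → (-19,10,25)
river: ρ → (25,40,-4)
river: ρ → (-4,40,25)
river: ρ → (25,10,-19)
river: ρ → (-19,28,16)
closes: descent 2, river 14
min |a| on river = 1

1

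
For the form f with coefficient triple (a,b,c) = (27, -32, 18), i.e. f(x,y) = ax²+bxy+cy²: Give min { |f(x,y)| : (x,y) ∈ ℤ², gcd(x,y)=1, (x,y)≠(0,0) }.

translate: b→22 (≡-32 mod 54), so (27,-32,18)→(27,22,13)
flip: (27,22,13)→(13,-22,27)
translate: b→4 (≡-22 mod 26), so (13,-22,27)→(13,4,18)
reduced (well bottom): (13,4,18) with a≤c, −a<b≤a
well minimum = a = 13

13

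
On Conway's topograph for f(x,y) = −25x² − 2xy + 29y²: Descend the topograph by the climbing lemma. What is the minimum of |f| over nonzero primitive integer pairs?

descent: ρ → (29,2,-25)
descent: ρ → (-25,48,6)  [lands on river]
river: ρ → (6,48,-25)
river: ρ → (-25,52,2)
river: ρ → (2,52,-25)
closes: descent 2, river 4
min |a| on river = 2

2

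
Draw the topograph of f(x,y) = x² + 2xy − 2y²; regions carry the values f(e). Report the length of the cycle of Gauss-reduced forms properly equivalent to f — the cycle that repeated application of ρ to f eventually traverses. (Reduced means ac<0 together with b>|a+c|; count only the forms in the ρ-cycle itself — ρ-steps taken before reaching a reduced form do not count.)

D = 12, ⌊√D⌋ = 3
river: ρ → (-2,2,1)
river: ρ → (1,2,-2)
ρ-cycle length = 2 (tail of 0 descent steps not counted)

2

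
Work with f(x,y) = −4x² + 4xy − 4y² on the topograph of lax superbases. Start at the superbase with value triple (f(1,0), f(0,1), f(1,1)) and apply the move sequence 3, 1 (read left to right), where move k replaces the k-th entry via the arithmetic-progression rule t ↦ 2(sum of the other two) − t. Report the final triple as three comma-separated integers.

start (-4,-4,-4) = (f(1,0),f(0,1),f(1,1))
replace slot 3: 2·((-4)+(-4)) − (-4) = -12 → (-4,-4,-12)
replace slot 1: 2·((-4)+(-12)) − (-4) = -28 → (-28,-4,-12)

-28,-4,-12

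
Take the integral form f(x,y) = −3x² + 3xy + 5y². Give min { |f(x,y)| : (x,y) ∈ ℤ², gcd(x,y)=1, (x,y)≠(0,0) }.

river: ρ → (5,7,-1)
river: ρ → (-1,7,5)
river: ρ → (5,3,-3)
river: ρ → (-3,3,5)
closes: descent 0, river 4
min |a| on river = 1

1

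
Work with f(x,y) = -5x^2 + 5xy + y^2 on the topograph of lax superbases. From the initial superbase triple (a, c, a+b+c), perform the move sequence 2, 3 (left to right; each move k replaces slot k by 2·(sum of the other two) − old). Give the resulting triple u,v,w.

start (-5,1,1) = (f(1,0),f(0,1),f(1,1))
replace slot 2: 2·((-5)+1) − 1 = -9 → (-5,-9,1)
replace slot 3: 2·((-5)+(-9)) − 1 = -29 → (-5,-9,-29)

-5,-9,-29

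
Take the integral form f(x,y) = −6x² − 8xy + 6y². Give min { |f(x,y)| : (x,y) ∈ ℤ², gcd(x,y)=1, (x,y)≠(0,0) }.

descent: ρ → (6,8,-6)  [lands on river]
river: ρ → (-6,4,8)
river: ρ → (8,12,-2)
river: ρ → (-2,12,8)
river: ρ → (8,4,-6)
river: ρ → (-6,8,6)
river: ρ → (6,4,-8)
river: ρ → (-8,12,2)
river: ρ → (2,12,-8)
river: ρ → (-8,4,6)
closes: descent 1, river 10
min |a| on river = 2

2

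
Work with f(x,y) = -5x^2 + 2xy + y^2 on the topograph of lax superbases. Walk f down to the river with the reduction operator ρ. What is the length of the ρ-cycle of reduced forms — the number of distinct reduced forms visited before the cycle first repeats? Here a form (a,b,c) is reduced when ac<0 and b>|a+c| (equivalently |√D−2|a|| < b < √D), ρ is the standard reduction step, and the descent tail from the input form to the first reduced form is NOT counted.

D = 24, ⌊√D⌋ = 4
descent: ρ → (1,4,-2)  [lands on river]
river: ρ → (-2,4,1)
ρ-cycle length = 2 (tail of 1 descent step not counted)

2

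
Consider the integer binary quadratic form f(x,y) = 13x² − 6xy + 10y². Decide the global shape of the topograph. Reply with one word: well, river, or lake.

D = b²−4ac = (-6)² − 4·13·10 = -484
D < 0 ⇒ definite ⇒ every region one sign ⇒ single well

well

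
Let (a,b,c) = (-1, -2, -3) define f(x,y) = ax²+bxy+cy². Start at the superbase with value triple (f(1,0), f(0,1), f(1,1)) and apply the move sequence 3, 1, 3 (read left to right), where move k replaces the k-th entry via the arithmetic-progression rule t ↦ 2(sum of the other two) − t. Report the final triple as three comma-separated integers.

start (-1,-3,-6) = (f(1,0),f(0,1),f(1,1))
replace slot 3: 2·((-1)+(-3)) − (-6) = -2 → (-1,-3,-2)
replace slot 1: 2·((-3)+(-2)) − (-1) = -9 → (-9,-3,-2)
replace slot 3: 2·((-9)+(-3)) − (-2) = -22 → (-9,-3,-22)

-9,-3,-22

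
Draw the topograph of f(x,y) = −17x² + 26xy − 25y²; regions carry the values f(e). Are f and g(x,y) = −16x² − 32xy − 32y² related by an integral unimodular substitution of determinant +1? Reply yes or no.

D₁ = -1024, D₂ = -1024
f is negative-definite; reduce −f:
−f: translate: b→8 (≡-26 mod 34), so (17,-26,25)→(17,8,16)
−f: flip: (17,8,16)→(16,-8,17)
−f: reduced (well bottom): (16,-8,17) with a≤c, −a<b≤a
flip sign back: reduced form of f is (-16,8,-17)
g is negative-definite; reduce −g:
−g: translate: b→0 (≡32 mod 32), so (16,32,32)→(16,0,16)
−g: reduced (well bottom): (16,0,16) with a≤c, −a<b≤a
flip sign back: reduced form of g is (-16,0,-16)
reduced forms (-16, 8, -17) vs (-16, 0, -16) ⇒ inequivalent

no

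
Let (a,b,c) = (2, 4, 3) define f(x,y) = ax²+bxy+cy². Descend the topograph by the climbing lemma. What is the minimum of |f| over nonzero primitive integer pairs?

translate: b→0 (≡4 mod 4), so (2,4,3)→(2,0,1)
flip: (2,0,1)→(1,0,2)
reduced (well bottom): (1,0,2) with a≤c, −a<b≤a
well minimum = a = 1

1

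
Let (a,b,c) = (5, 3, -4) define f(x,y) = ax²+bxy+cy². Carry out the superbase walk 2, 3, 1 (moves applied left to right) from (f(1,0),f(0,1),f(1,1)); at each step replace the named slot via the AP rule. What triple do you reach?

start (5,-4,4) = (f(1,0),f(0,1),f(1,1))
replace slot 2: 2·(5+4) − (-4) = 22 → (5,22,4)
replace slot 3: 2·(5+22) − 4 = 50 → (5,22,50)
replace slot 1: 2·(22+50) − 5 = 139 → (139,22,50)

139,22,50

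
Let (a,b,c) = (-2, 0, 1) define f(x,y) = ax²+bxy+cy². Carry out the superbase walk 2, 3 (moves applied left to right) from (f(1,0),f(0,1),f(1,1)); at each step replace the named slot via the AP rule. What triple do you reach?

start (-2,1,-1) = (f(1,0),f(0,1),f(1,1))
replace slot 2: 2·((-2)+(-1)) − 1 = -7 → (-2,-7,-1)
replace slot 3: 2·((-2)+(-7)) − (-1) = -17 → (-2,-7,-17)

-2,-7,-17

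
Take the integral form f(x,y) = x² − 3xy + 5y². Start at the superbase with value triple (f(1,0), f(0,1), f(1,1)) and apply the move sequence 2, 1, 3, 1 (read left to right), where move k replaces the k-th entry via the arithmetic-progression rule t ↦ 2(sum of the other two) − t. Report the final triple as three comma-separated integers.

start (1,5,3) = (f(1,0),f(0,1),f(1,1))
replace slot 2: 2·(1+3) − 5 = 3 → (1,3,3)
replace slot 1: 2·(3+3) − 1 = 11 → (11,3,3)
replace slot 3: 2·(11+3) − 3 = 25 → (11,3,25)
replace slot 1: 2·(3+25) − 11 = 45 → (45,3,25)

45,3,25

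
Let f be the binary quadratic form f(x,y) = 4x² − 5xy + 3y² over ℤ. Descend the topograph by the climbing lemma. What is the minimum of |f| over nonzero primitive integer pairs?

translate: b→3 (≡-5 mod 8), so (4,-5,3)→(4,3,2)
flip: (4,3,2)→(2,-3,4)
translate: b→1 (≡-3 mod 4), so (2,-3,4)→(2,1,3)
reduced (well bottom): (2,1,3) with a≤c, −a<b≤a
well minimum = a = 2

2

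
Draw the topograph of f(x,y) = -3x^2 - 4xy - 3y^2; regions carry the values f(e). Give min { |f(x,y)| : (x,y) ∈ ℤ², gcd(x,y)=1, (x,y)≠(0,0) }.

translate: b→-2 (≡4 mod 6), so (3,4,3)→(3,-2,2)
flip: (3,-2,2)→(2,2,3)
reduced (well bottom): (2,2,3) with a≤c, −a<b≤a
well minimum |f| = |-2| = 2 (negative-definite)

2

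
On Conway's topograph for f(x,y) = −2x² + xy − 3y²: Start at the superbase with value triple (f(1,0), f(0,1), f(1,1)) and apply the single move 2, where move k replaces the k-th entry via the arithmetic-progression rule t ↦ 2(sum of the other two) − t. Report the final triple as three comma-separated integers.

start (-2,-3,-4) = (f(1,0),f(0,1),f(1,1))
replace slot 2: 2·((-2)+(-4)) − (-3) = -9 → (-2,-9,-4)

-2,-9,-4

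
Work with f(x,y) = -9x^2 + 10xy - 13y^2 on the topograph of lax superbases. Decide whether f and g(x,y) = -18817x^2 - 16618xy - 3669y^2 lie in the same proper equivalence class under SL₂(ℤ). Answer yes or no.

D₁ = -368, D₂ = -368
f is negative-definite; reduce −f:
−f: translate: b→8 (≡-10 mod 18), so (9,-10,13)→(9,8,12)
−f: reduced (well bottom): (9,8,12) with a≤c, −a<b≤a
flip sign back: reduced form of f is (-9,-8,-12)
g is negative-definite; reduce −g:
−g: flip: (18817,16618,3669)→(3669,-16618,18817)
−g: translate: b→-1942 (≡-16618 mod 7338), so (3669,-16618,18817)→(3669,-1942,257)
−g: flip: (3669,-1942,257)→(257,1942,3669)
−g: translate: b→-114 (≡1942 mod 514), so (257,1942,3669)→(257,-114,13)
−g: flip: (257,-114,13)→(13,114,257)
−g: translate: b→10 (≡114 mod 26), so (13,114,257)→(13,10,9)
−g: flip: (13,10,9)→(9,-10,13)
−g: translate: b→8 (≡-10 mod 18), so (9,-10,13)→(9,8,12)
−g: reduced (well bottom): (9,8,12) with a≤c, −a<b≤a
flip sign back: reduced form of g is (-9,-8,-12)
reduced forms (-9, -8, -12) vs (-9, -8, -12) ⇒ equivalent

yes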